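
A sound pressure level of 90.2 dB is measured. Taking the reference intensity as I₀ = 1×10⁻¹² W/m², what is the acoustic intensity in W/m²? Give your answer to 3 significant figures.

L = 10·log₁₀(I/I₀) ⇒ I = I₀·10^(L/10) = 10⁻¹² × 10^9.02.

0.00105 W/m²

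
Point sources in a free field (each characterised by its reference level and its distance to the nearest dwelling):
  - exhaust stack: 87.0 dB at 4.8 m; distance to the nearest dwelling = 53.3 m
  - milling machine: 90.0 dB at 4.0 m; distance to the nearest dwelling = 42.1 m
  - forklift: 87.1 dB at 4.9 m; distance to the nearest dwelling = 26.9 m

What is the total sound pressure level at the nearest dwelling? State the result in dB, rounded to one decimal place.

Propagate each source to the receiver with L = L_ref − 20·log₁₀(r/r_ref), then add intensities.
exhaust stack: 87.0 − 20·log₁₀(53.3/4.8) = 87.0 − 20.91 = 66.09 dB.
milling machine: 90.0 − 20·log₁₀(42.1/4.0) = 90.0 − 20.44 = 69.56 dB.
forklift: 87.1 − 20·log₁₀(26.9/4.9) = 87.1 − 14.79 = 72.31 dB.
Σ 10^(L/10) = 3.011e+07 → L_total = 10·log₁₀(3.011e+07) = 74.79 dB.

74.8 dB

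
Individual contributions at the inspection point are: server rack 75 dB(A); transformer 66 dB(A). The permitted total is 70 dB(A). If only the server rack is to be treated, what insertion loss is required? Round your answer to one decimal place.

7.2 dB

Fixed contribution from the other source: Σ 10^(L/10) = 10^(66/10) = 3.981e+06 (66.00 dB(A)).
To meet 70 dB(A) overall, the treated server rack may contribute at most 10^(70/10) − 3.981e+06 = 6.019e+06, i.e. 67.80 dB(A).
Required insertion loss = 75 − 67.80 = 7.20 dB.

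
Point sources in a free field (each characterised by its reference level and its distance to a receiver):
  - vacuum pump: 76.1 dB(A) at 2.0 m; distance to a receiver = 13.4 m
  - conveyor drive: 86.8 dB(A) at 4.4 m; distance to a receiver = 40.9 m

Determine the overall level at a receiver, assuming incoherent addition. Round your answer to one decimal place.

First find each source's level at the receiver (point-source: −20·log₁₀(r/r_ref)), then combine on an intensity basis.
vacuum pump: 76.1 − 20·log₁₀(13.4/2.0) = 76.1 − 16.52 = 59.58 dB(A).
conveyor drive: 86.8 − 20·log₁₀(40.9/4.4) = 86.8 − 19.37 = 67.43 dB(A).
Σ 10^(L/10) = 6.447e+06 → L_total = 10·log₁₀(6.447e+06) = 68.09 dB(A).

68.1 dB(A)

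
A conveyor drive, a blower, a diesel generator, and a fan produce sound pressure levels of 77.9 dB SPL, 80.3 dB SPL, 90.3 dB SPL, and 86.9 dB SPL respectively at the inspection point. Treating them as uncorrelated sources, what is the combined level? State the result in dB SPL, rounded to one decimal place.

92.4 dB SPL

For uncorrelated sources the intensities add, so convert each level to linear form, sum, and take 10·log₁₀ of the total.
Σ 10^(L/10) = 10^(77.9/10) + 10^(80.3/10) + 10^(90.3/10) + 10^(86.9/10) = 1.730e+09.
L_total = 10·log₁₀(1.730e+09) = 92.38 dB SPL.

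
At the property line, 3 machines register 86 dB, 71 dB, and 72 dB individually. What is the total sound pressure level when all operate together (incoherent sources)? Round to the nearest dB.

For uncorrelated sources the intensities add, so convert each level to linear form, sum, and take 10·log₁₀ of the total.
Σ 10^(L/10) = 10^(86/10) + 10^(71/10) + 10^(72/10) = 4.265e+08.
L_total = 10·log₁₀(4.265e+08) = 86.30 dB.

86 dB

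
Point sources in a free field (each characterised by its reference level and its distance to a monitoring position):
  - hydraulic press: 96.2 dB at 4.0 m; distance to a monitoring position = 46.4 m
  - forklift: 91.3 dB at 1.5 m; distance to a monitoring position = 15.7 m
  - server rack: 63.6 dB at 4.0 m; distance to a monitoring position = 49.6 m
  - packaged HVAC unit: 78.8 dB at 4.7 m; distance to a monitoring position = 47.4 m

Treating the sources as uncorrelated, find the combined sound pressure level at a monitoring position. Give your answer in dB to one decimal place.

76.4 dB

First find each source's level at the receiver (point-source: −20·log₁₀(r/r_ref)), then combine on an intensity basis.
hydraulic press: 96.2 − 20·log₁₀(46.4/4.0) = 96.2 − 21.29 = 74.91 dB.
forklift: 91.3 − 20·log₁₀(15.7/1.5) = 91.3 − 20.40 = 70.90 dB.
server rack: 63.6 − 20·log₁₀(49.6/4.0) = 63.6 − 21.87 = 41.73 dB.
packaged HVAC unit: 78.8 − 20·log₁₀(47.4/4.7) = 78.8 − 20.07 = 58.73 dB.
Σ 10^(L/10) = 4.405e+07 → L_total = 10·log₁₀(4.405e+07) = 76.44 dB.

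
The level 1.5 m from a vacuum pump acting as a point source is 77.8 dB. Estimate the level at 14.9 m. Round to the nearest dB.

58 dB

For a point source, L₂ = L₁ − 20·log₁₀(r₂/r₁).
L₂ = 77.8 − 20·log₁₀(14.9/1.5) = 77.8 − 19.942 = 57.86 dB.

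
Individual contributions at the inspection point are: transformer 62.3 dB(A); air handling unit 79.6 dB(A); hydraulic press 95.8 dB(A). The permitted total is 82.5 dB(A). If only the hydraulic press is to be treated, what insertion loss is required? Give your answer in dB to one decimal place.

Fixed contribution from the other sources: Σ 10^(L/10) = 10^(62.3/10) + 10^(79.6/10) = 9.290e+07 (79.68 dB(A)).
To meet 82.5 dB(A) overall, the treated hydraulic press may contribute at most 10^(82.5/10) − 9.290e+07 = 8.493e+07, i.e. 79.29 dB(A).
So the hydraulic press must be reduced from 95.8 to 79.29 dB(A): IL = 16.51 dB.

16.5 dB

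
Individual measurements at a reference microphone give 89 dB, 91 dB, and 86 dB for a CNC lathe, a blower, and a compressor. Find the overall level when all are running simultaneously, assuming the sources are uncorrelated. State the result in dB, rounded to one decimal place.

Incoherent sources combine by intensity addition: L_total = 10·log₁₀(Σ 10^(L_i/10)).
Σ 10^(L/10) = 10^(89/10) + 10^(91/10) + 10^(86/10) = 2.451e+09.
L_total = 10·log₁₀(2.451e+09) = 93.89 dB.

93.9 dB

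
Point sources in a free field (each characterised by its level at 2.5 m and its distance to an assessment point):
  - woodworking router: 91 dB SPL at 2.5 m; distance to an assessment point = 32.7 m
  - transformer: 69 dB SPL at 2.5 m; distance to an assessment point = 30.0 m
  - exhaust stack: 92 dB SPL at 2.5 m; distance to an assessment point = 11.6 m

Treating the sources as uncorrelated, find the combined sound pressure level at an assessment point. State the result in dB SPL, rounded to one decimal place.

Apply inverse-square spreading to bring every level to the receiver, then sum 10^(L/10).
woodworking router: 91 − 20·log₁₀(32.7/2.5) = 91 − 22.33 = 68.67 dB SPL.
transformer: 69 − 20·log₁₀(30.0/2.5) = 69 − 21.58 = 47.42 dB SPL.
exhaust stack: 92 − 20·log₁₀(11.6/2.5) = 92 − 13.33 = 78.67 dB SPL.
Σ 10^(L/10) = 8.103e+07 → L_total = 10·log₁₀(8.103e+07) = 79.09 dB SPL.

79.1 dB SPL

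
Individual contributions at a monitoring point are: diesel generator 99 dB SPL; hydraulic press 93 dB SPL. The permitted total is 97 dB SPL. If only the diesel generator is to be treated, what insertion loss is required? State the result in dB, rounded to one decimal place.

4.2 dB

The untreated sources together contribute 10^(93/10) = 1.995e+09, i.e. 93.00 dB SPL.
The limit corresponds to 10^(97/10) = 5.012e+09; subtracting the fixed part leaves 3.017e+09 for the diesel generator, i.e. 94.80 dB SPL.
Required insertion loss = 99 − 94.80 = 4.20 dB.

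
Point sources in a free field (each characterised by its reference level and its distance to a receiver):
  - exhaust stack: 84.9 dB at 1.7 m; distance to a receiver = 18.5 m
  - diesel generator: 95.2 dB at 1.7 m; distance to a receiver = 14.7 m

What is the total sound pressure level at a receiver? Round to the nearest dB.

Propagate each source to the receiver with L = L_ref − 20·log₁₀(r/r_ref), then add intensities.
exhaust stack: 84.9 − 20·log₁₀(18.5/1.7) = 84.9 − 20.73 = 64.17 dB.
diesel generator: 95.2 − 20·log₁₀(14.7/1.7) = 95.2 − 18.74 = 76.46 dB.
Σ 10^(L/10) = 4.690e+07 → L_total = 10·log₁₀(4.690e+07) = 76.71 dB.

77 dB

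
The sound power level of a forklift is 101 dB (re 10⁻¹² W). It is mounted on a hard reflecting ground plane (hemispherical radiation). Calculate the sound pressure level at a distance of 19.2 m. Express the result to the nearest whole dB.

L_p = L_w − 10·log₁₀(2π·r²) with r = 19.2 m.
2π·r² = 2316 m², 10·log₁₀ of that is 33.648 dB.
L_p = 101 − 33.648 = 67.35 dB.

67 dB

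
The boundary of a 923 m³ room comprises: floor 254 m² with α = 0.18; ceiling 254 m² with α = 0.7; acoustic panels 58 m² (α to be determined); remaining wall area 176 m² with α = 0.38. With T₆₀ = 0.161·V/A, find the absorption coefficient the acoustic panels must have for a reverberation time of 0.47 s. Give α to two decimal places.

0.44

A = 0.161·V/T₆₀ = 0.161·923/0.47 = 316.18 m² sabins.
Absorption from the other surfaces = 254·0.18 + 254·0.7 + 176·0.38 = 290.40 m², so the acoustic panels must supply 25.78 m² over 58 m².
α = 25.78/58 = 0.444.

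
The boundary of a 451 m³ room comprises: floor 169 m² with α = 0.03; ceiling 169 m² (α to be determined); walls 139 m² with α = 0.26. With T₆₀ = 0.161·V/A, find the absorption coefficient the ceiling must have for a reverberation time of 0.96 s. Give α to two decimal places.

From T₆₀ = 0.161·V/A, the target T₆₀ = 0.96 s needs A = 0.161·451/0.96 = 75.64 m².
Absorption from the other surfaces = 169·0.03 + 139·0.26 = 41.21 m², so the ceiling must supply 34.43 m² over 169 m².
α = 34.43/169 = 0.204.

0.20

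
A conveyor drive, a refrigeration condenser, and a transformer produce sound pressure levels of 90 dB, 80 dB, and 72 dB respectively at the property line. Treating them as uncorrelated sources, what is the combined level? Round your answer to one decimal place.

90.5 dB

For uncorrelated sources the intensities add, so convert each level to linear form, sum, and take 10·log₁₀ of the total.
Σ 10^(L/10) = 10^(90/10) + 10^(80/10) + 10^(72/10) = 1.116e+09.
L_total = 10·log₁₀(1.116e+09) = 90.48 dB.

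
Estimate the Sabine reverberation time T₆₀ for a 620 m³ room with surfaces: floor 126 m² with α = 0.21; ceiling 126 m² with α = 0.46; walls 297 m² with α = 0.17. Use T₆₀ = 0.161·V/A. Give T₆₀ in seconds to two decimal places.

A = Σ Sᵢαᵢ = 126·0.21 + 126·0.46 + 297·0.17 = 134.91 m².
T₆₀ = 0.161·V/A = 0.161·620/134.91 = 0.740 s.

0.74 s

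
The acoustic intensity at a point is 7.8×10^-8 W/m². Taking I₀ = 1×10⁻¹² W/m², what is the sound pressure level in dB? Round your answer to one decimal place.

L = 10·log₁₀(I/I₀) = 10·log₁₀(7.8×10^-8/10⁻¹²) = 10·log₁₀(7.8×10^4).
L = 10·(0.8921 + 4) = 48.92 dB.

48.9 dB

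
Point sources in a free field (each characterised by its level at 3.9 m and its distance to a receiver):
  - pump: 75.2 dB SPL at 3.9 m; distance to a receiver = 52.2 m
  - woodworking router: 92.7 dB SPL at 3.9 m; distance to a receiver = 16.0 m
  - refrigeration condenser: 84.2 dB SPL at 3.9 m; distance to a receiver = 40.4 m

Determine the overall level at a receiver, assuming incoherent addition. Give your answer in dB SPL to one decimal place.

80.5 dB SPL

First find each source's level at the receiver (point-source: −20·log₁₀(r/r_ref)), then combine on an intensity basis.
pump: 75.2 − 20·log₁₀(52.2/3.9) = 75.2 − 22.53 = 52.67 dB SPL.
woodworking router: 92.7 − 20·log₁₀(16.0/3.9) = 92.7 − 12.26 = 80.44 dB SPL.
refrigeration condenser: 84.2 − 20·log₁₀(40.4/3.9) = 84.2 − 20.31 = 63.89 dB SPL.
Σ 10^(L/10) = 1.133e+08 → L_total = 10·log₁₀(1.133e+08) = 80.54 dB SPL.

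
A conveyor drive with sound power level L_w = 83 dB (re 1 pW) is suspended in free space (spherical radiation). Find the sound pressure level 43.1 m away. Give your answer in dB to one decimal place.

39.3 dB

The power spreads over a sphere of area 4π·r², so L_p = L_w − 10·log₁₀(4π·r²).
4π·r² = 2.334e+04 m², 10·log₁₀ of that is 43.682 dB.
L_p = 83 − 43.682 = 39.32 dB.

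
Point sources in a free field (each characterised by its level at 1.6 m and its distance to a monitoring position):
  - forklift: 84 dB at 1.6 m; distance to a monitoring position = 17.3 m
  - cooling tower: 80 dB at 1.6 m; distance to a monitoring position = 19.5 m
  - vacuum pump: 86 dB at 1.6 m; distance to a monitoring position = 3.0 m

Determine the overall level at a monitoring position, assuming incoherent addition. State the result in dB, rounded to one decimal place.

First find each source's level at the receiver (point-source: −20·log₁₀(r/r_ref)), then combine on an intensity basis.
forklift: 84 − 20·log₁₀(17.3/1.6) = 84 − 20.68 = 63.32 dB.
cooling tower: 80 − 20·log₁₀(19.5/1.6) = 80 − 21.72 = 58.28 dB.
vacuum pump: 86 − 20·log₁₀(3.0/1.6) = 86 − 5.46 = 80.54 dB.
Σ 10^(L/10) = 1.161e+08 → L_total = 10·log₁₀(1.161e+08) = 80.65 dB.

80.6 dB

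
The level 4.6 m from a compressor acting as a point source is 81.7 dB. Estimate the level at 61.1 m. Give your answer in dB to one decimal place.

59.2 dB

Point-source attenuation: ΔL = 20·log₁₀(r₂/r₁) = 20·log₁₀(61.1/4.6) = 22.466 dB.
L₂ = 81.7 − 20·log₁₀(61.1/4.6) = 81.7 − 22.466 = 59.23 dB.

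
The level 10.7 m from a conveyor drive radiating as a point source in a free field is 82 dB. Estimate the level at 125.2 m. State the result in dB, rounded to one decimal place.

For a point source, L₂ = L₁ − 20·log₁₀(r₂/r₁).
L₂ = 82 − 20·log₁₀(125.2/10.7) = 82 − 21.364 = 60.64 dB.

60.6 dB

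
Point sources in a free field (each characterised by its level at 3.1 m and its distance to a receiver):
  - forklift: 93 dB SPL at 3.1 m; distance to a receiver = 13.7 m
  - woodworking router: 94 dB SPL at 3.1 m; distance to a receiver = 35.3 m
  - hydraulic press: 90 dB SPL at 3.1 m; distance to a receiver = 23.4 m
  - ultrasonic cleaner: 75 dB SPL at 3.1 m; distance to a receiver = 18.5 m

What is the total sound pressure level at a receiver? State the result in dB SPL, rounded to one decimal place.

81.5 dB SPL

Propagate each source to the receiver with L = L_ref − 20·log₁₀(r/r_ref), then add intensities.
forklift: 93 − 20·log₁₀(13.7/3.1) = 93 − 12.91 = 80.09 dB SPL.
woodworking router: 94 − 20·log₁₀(35.3/3.1) = 94 − 21.13 = 72.87 dB SPL.
hydraulic press: 90 − 20·log₁₀(23.4/3.1) = 90 − 17.56 = 72.44 dB SPL.
ultrasonic cleaner: 75 − 20·log₁₀(18.5/3.1) = 75 − 15.52 = 59.48 dB SPL.
Σ 10^(L/10) = 1.400e+08 → L_total = 10·log₁₀(1.400e+08) = 81.46 dB SPL.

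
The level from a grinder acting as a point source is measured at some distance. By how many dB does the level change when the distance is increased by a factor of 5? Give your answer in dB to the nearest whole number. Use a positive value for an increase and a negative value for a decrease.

-14 dB

A point source loses 6 dB per doubling of distance; generally ΔL = −20·log₁₀(r₂/r₁).
ΔL = −20·log₁₀(5) = -13.98 dB.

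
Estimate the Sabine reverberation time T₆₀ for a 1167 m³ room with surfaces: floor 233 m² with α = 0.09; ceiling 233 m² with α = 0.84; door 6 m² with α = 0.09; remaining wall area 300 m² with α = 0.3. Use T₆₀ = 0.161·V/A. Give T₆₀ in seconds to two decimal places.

0.61 s

Summing Sᵢαᵢ: 233·0.09 + 233·0.84 + 6·0.09 + 300·0.3 = 307.23 m².
T₆₀ = 0.161·V/A = 0.161·1167/307.23 = 0.612 s.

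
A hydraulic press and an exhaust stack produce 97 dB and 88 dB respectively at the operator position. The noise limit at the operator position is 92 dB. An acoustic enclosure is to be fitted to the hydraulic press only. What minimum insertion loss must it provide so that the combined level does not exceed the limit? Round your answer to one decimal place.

7.2 dB

Fixed contribution from the other source: Σ 10^(L/10) = 10^(88/10) = 6.310e+08 (88.00 dB).
The limit corresponds to 10^(92/10) = 1.585e+09; subtracting the fixed part leaves 9.539e+08 for the hydraulic press, i.e. 89.80 dB.
So the hydraulic press must be reduced from 97 to 89.80 dB: IL = 7.20 dB.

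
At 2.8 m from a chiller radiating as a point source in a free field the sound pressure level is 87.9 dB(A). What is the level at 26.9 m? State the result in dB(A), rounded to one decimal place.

68.2 dB(A)

For a point source, L₂ = L₁ − 20·log₁₀(r₂/r₁).
L₂ = 87.9 − 20·log₁₀(26.9/2.8) = 87.9 − 19.652 = 68.25 dB(A).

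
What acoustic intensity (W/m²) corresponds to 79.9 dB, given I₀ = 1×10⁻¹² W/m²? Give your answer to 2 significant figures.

I/I₀ = 10^(79.9/10) = 9.772e+07, so I = 9.772e+07 × 10⁻¹² W/m².

9.8e-05 W/m²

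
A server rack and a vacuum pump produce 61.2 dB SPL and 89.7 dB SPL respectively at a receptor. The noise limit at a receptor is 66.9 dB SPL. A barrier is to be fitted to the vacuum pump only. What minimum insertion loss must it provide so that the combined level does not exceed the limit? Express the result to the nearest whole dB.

24 dB

Fixed contribution from the other source: Σ 10^(L/10) = 10^(61.2/10) = 1.318e+06 (61.20 dB SPL).
The limit corresponds to 10^(66.9/10) = 4.898e+06; subtracting the fixed part leaves 3.580e+06 for the vacuum pump, i.e. 65.54 dB SPL.
So the vacuum pump must be reduced from 89.7 to 65.54 dB SPL: IL = 24.16 dB.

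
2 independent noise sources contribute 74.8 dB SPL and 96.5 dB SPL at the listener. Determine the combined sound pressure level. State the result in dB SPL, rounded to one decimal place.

96.5 dB SPL

Incoherent sources combine by intensity addition: L_total = 10·log₁₀(Σ 10^(L_i/10)).
Σ 10^(L/10) = 10^(74.8/10) + 10^(96.5/10) = 4.497e+09.
L_total = 10·log₁₀(4.497e+09) = 96.53 dB SPL.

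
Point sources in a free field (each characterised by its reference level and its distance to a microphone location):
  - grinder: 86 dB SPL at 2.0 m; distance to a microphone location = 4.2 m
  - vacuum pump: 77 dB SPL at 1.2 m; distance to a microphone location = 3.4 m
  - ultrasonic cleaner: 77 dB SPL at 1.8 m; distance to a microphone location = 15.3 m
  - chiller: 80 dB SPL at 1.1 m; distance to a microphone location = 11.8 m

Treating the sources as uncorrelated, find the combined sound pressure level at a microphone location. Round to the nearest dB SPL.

Apply inverse-square spreading to bring every level to the receiver, then sum 10^(L/10).
grinder: 86 − 20·log₁₀(4.2/2.0) = 86 − 6.44 = 79.56 dB SPL.
vacuum pump: 77 − 20·log₁₀(3.4/1.2) = 77 − 9.05 = 67.95 dB SPL.
ultrasonic cleaner: 77 − 20·log₁₀(15.3/1.8) = 77 − 18.59 = 58.41 dB SPL.
chiller: 80 − 20·log₁₀(11.8/1.1) = 80 − 20.61 = 59.39 dB SPL.
Σ 10^(L/10) = 9.808e+07 → L_total = 10·log₁₀(9.808e+07) = 79.92 dB SPL.

80 dB SPL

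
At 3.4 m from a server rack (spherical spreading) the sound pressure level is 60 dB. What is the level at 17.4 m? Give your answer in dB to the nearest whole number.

46 dB

Point-source attenuation: ΔL = 20·log₁₀(r₂/r₁) = 20·log₁₀(17.4/3.4) = 14.181 dB.
L₂ = 60 − 20·log₁₀(17.4/3.4) = 60 − 14.181 = 45.82 dB.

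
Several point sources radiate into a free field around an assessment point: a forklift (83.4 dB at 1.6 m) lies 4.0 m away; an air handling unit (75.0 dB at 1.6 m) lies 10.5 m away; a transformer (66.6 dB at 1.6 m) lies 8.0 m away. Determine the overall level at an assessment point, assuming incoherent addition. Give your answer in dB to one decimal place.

75.6 dB

First find each source's level at the receiver (point-source: −20·log₁₀(r/r_ref)), then combine on an intensity basis.
forklift: 83.4 − 20·log₁₀(4.0/1.6) = 83.4 − 7.96 = 75.44 dB.
air handling unit: 75.0 − 20·log₁₀(10.5/1.6) = 75.0 − 16.34 = 58.66 dB.
transformer: 66.6 − 20·log₁₀(8.0/1.6) = 66.6 − 13.98 = 52.62 dB.
Σ 10^(L/10) = 3.592e+07 → L_total = 10·log₁₀(3.592e+07) = 75.55 dB.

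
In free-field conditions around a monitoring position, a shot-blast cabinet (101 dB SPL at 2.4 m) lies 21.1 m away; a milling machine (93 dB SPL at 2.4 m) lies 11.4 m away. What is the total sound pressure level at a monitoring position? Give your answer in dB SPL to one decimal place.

84.0 dB SPL

First find each source's level at the receiver (point-source: −20·log₁₀(r/r_ref)), then combine on an intensity basis.
shot-blast cabinet: 101 − 20·log₁₀(21.1/2.4) = 101 − 18.88 = 82.12 dB SPL.
milling machine: 93 − 20·log₁₀(11.4/2.4) = 93 − 13.53 = 79.47 dB SPL.
Σ 10^(L/10) = 2.513e+08 → L_total = 10·log₁₀(2.513e+08) = 84.00 dB SPL.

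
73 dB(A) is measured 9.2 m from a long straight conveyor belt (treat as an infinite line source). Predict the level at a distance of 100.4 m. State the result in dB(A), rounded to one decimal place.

62.6 dB(A)

Line-source attenuation: ΔL = 10·log₁₀(r₂/r₁) = 10·log₁₀(100.4/9.2) = 10.379 dB.
L₂ = 73 − 10·log₁₀(100.4/9.2) = 73 − 10.379 = 62.62 dB(A).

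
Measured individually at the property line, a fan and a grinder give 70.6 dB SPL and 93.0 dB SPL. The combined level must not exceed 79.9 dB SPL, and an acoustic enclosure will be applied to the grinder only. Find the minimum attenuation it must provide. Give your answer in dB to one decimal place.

The untreated sources together contribute 10^(70.6/10) = 1.148e+07, i.e. 70.60 dB SPL.
To meet 79.9 dB SPL overall, the treated grinder may contribute at most 10^(79.9/10) − 1.148e+07 = 8.624e+07, i.e. 79.36 dB SPL.
Required insertion loss = 93.0 − 79.36 = 13.64 dB.

13.6 dB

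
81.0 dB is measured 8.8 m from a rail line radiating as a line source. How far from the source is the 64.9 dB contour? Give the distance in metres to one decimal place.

358.5 m

The 16.1 dB drop corresponds to a distance ratio of 10^(16.1/10) for a line source.
r₂ = 8.8·10^((81.0−64.9)/10) = 8.8·10^(16.1/10) = 358.49 m.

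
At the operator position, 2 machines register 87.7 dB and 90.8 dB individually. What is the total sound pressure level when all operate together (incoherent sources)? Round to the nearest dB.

93 dB

For uncorrelated sources the intensities add, so convert each level to linear form, sum, and take 10·log₁₀ of the total.
Σ 10^(L/10) = 10^(87.7/10) + 10^(90.8/10) = 1.791e+09.
L_total = 10·log₁₀(1.791e+09) = 92.53 dB.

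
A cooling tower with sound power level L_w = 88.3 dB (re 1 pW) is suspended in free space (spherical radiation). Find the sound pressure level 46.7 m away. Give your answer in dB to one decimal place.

43.9 dB

Free-field spherical radiation: L_p = L_w − 10·log₁₀(4π·r²), r = 46.7 m.
4π·r² = 2.741e+04 m², 10·log₁₀ of that is 44.378 dB.
L_p = 88.3 − 44.378 = 43.92 dB.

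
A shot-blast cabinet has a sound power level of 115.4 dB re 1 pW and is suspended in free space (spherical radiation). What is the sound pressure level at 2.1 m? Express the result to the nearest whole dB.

Free-field spherical radiation: L_p = L_w − 10·log₁₀(4π·r²), r = 2.1 m.
4π·r² = 55.42 m², 10·log₁₀ of that is 17.436 dB.
L_p = 115.4 − 17.436 = 97.96 dB.

98 dB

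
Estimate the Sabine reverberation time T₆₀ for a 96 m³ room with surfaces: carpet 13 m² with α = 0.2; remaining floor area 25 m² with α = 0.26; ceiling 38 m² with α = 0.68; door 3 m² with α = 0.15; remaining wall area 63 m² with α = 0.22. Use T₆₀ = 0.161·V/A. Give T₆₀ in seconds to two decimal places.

A = Σ Sᵢαᵢ = 13·0.2 + 25·0.26 + 38·0.68 + 3·0.15 + 63·0.22 = 49.25 m².
T₆₀ = 0.161 × 96 / 49.25 = 0.314 s.

0.31 s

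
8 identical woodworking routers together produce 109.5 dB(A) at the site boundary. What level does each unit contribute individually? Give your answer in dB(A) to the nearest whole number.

100 dB(A)

Dividing the total intensity by 8 lowers the level by 10·log₁₀ 8 = 9.031 dB: L₁ = 109.5 − 9.031.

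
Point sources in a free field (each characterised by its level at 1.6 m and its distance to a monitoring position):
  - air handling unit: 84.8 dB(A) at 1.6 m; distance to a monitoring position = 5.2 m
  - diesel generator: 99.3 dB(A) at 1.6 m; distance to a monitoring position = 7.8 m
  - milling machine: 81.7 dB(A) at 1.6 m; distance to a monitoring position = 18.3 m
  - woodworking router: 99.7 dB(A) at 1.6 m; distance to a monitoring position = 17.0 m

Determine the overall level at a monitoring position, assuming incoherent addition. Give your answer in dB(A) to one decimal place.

Apply inverse-square spreading to bring every level to the receiver, then sum 10^(L/10).
air handling unit: 84.8 − 20·log₁₀(5.2/1.6) = 84.8 − 10.24 = 74.56 dB(A).
diesel generator: 99.3 − 20·log₁₀(7.8/1.6) = 99.3 − 13.76 = 85.54 dB(A).
milling machine: 81.7 − 20·log₁₀(18.3/1.6) = 81.7 − 21.17 = 60.53 dB(A).
woodworking router: 99.7 − 20·log₁₀(17.0/1.6) = 99.7 − 20.53 = 79.17 dB(A).
Σ 10^(L/10) = 4.705e+08 → L_total = 10·log₁₀(4.705e+08) = 86.73 dB(A).

86.7 dB(A)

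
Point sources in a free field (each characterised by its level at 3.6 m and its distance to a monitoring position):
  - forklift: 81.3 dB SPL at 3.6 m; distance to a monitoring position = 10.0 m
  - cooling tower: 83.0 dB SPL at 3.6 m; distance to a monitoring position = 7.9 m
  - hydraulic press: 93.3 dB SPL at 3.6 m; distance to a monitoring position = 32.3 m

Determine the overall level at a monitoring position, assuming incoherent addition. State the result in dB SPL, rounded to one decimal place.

Apply inverse-square spreading to bring every level to the receiver, then sum 10^(L/10).
forklift: 81.3 − 20·log₁₀(10.0/3.6) = 81.3 − 8.87 = 72.43 dB SPL.
cooling tower: 83.0 − 20·log₁₀(7.9/3.6) = 83.0 − 6.83 = 76.17 dB SPL.
hydraulic press: 93.3 − 20·log₁₀(32.3/3.6) = 93.3 − 19.06 = 74.24 dB SPL.
Σ 10^(L/10) = 8.547e+07 → L_total = 10·log₁₀(8.547e+07) = 79.32 dB SPL.

79.3 dB SPL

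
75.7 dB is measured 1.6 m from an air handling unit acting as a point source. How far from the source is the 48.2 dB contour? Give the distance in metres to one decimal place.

Point-source spreading drops the level by 20·log₁₀(r₂/r₁); inverting, r₂/r₁ = 10^(ΔL/20).
r₂ = 1.6·10^((75.7−48.2)/20) = 1.6·10^(27.5/20) = 37.94 m.

37.9 m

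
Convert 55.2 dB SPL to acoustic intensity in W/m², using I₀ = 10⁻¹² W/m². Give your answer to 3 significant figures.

3.31e-07 W/m²

L = 10·log₁₀(I/I₀) ⇒ I = I₀·10^(L/10) = 10⁻¹² × 10^5.52.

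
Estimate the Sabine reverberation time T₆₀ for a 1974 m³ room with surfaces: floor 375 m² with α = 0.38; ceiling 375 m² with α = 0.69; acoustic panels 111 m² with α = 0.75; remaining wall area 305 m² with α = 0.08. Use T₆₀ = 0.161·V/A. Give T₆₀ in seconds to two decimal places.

Total absorption A = 375·0.38 + 375·0.69 + 111·0.75 + 305·0.08 = 508.90 m² sabins.
T₆₀ = 0.161·V/A = 0.161·1974/508.90 = 0.625 s.

0.62 s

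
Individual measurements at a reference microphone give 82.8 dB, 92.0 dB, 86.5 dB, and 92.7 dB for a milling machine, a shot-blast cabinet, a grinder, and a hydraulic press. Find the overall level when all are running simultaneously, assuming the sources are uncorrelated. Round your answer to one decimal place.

96.1 dB

For uncorrelated sources the intensities add, so convert each level to linear form, sum, and take 10·log₁₀ of the total.
Σ 10^(L/10) = 10^(82.8/10) + 10^(92.0/10) + 10^(86.5/10) + 10^(92.7/10) = 4.084e+09.
L_total = 10·log₁₀(4.084e+09) = 96.11 dB.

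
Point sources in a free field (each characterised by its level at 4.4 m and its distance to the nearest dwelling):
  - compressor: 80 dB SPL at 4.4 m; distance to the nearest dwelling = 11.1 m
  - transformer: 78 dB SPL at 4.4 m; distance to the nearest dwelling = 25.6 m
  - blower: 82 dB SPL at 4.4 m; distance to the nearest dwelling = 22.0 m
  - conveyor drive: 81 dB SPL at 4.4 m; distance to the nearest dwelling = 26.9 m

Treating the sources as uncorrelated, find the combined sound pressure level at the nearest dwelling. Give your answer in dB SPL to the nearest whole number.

74 dB SPL

First find each source's level at the receiver (point-source: −20·log₁₀(r/r_ref)), then combine on an intensity basis.
compressor: 80 − 20·log₁₀(11.1/4.4) = 80 − 8.04 = 71.96 dB SPL.
transformer: 78 − 20·log₁₀(25.6/4.4) = 78 − 15.30 = 62.70 dB SPL.
blower: 82 − 20·log₁₀(22.0/4.4) = 82 − 13.98 = 68.02 dB SPL.
conveyor drive: 81 − 20·log₁₀(26.9/4.4) = 81 − 15.73 = 65.27 dB SPL.
Σ 10^(L/10) = 2.728e+07 → L_total = 10·log₁₀(2.728e+07) = 74.36 dB SPL.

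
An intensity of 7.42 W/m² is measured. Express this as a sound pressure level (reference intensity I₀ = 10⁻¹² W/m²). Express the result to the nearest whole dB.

I/I₀ = 7.42/10⁻¹² = 7.42×10^12, and L = 10·log₁₀(I/I₀).
L = 10·(0.8704 + 12) = 128.70 dB.

129 dB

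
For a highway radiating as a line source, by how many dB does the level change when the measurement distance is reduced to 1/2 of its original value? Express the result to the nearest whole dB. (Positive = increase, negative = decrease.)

+3 dB

A line source loses 3 dB per doubling of distance; generally ΔL = −10·log₁₀(r₂/r₁).
ΔL = −10·log₁₀(0.5) = +3.01 dB.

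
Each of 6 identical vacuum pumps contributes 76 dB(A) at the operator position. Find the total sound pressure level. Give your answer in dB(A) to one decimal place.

83.8 dB(A)

L_total = L₁ + 10·log₁₀ N for N identical incoherent sources.
L_total = 76 + 10·log₁₀(6) = 76 + 7.782 = 83.78 dB(A).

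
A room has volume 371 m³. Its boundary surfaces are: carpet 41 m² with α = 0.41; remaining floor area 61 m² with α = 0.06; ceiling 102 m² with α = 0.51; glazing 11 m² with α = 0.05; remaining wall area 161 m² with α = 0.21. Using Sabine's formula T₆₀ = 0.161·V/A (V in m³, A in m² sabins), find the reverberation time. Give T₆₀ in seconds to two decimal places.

0.56 s

Summing Sᵢαᵢ: 41·0.41 + 61·0.06 + 102·0.51 + 11·0.05 + 161·0.21 = 106.85 m².
T₆₀ = 0.161·V/A = 0.161·371/106.85 = 0.559 s.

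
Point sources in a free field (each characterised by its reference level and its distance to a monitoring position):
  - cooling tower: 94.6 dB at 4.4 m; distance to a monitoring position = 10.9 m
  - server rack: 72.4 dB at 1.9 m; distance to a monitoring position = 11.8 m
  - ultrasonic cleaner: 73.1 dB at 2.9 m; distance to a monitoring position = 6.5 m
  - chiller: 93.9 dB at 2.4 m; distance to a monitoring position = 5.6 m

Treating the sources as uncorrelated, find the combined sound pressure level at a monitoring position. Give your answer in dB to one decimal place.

89.7 dB

Propagate each source to the receiver with L = L_ref − 20·log₁₀(r/r_ref), then add intensities.
cooling tower: 94.6 − 20·log₁₀(10.9/4.4) = 94.6 − 7.88 = 86.72 dB.
server rack: 72.4 − 20·log₁₀(11.8/1.9) = 72.4 − 15.86 = 56.54 dB.
ultrasonic cleaner: 73.1 − 20·log₁₀(6.5/2.9) = 73.1 − 7.01 = 66.09 dB.
chiller: 93.9 − 20·log₁₀(5.6/2.4) = 93.9 − 7.36 = 86.54 dB.
Σ 10^(L/10) = 9.253e+08 → L_total = 10·log₁₀(9.253e+08) = 89.66 dB.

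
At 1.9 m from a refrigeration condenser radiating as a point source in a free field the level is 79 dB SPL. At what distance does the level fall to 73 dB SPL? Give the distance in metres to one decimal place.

Point-source spreading drops the level by 20·log₁₀(r₂/r₁); inverting, r₂/r₁ = 10^(ΔL/20).
r₂ = 1.9·10^((79−73)/20) = 1.9·10^(6.0/20) = 3.79 m.

3.8 m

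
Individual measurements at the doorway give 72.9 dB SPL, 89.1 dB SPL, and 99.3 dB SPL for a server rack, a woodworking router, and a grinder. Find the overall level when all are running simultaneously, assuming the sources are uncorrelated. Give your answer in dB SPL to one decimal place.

For uncorrelated sources the intensities add, so convert each level to linear form, sum, and take 10·log₁₀ of the total.
Σ 10^(L/10) = 10^(72.9/10) + 10^(89.1/10) + 10^(99.3/10) = 9.344e+09.
L_total = 10·log₁₀(9.344e+09) = 99.71 dB SPL.

99.7 dB SPL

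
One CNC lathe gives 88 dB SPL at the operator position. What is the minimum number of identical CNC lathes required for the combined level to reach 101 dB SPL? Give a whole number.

20

N identical sources give L₁ + 10·log₁₀ N, so require 10·log₁₀ N ≥ 101 − 88 = 13.0 dB.
N ≥ 10^(13.0/10) = 19.953, so N = 20.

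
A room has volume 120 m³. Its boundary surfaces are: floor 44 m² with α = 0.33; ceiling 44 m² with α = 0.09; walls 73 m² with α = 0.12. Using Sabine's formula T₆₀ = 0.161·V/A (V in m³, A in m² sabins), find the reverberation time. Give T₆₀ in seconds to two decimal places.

0.71 s

Summing Sᵢαᵢ: 44·0.33 + 44·0.09 + 73·0.12 = 27.24 m².
T₆₀ = 0.161 × 120 / 27.24 = 0.709 s.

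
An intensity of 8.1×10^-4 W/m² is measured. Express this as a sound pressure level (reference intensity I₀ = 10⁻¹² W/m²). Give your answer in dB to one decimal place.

89.1 dB

I/I₀ = 8.1×10^-4/10⁻¹² = 8.1×10^8, and L = 10·log₁₀(I/I₀).
L = 10·(0.9085 + 8) = 89.08 dB.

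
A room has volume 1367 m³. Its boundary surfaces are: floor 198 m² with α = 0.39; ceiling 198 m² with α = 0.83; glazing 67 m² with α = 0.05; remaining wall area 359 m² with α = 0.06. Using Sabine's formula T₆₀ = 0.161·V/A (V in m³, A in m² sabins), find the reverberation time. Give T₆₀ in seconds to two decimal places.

A = Σ Sᵢαᵢ = 198·0.39 + 198·0.83 + 67·0.05 + 359·0.06 = 266.45 m².
T₆₀ = 0.161 × 1367 / 266.45 = 0.826 s.

0.83 s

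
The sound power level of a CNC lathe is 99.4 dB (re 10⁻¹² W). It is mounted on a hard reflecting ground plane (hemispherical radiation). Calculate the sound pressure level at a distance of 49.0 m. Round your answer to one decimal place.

The power spreads over a hemisphere of area 2π·r², so L_p = L_w − 10·log₁₀(2π·r²).
2π·r² = 1.509e+04 m², 10·log₁₀ of that is 41.786 dB.
L_p = 99.4 − 41.786 = 57.61 dB.

57.6 dB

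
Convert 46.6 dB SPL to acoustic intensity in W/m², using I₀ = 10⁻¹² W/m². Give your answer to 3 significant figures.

I/I₀ = 10^(46.6/10) = 4.571e+04, so I = 4.571e+04 × 10⁻¹² W/m².

4.57e-08 W/m²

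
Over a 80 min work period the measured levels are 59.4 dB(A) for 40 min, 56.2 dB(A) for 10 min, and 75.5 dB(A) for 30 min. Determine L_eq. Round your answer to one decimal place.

The energy average is taken in the linear domain: L_eq = 10·log₁₀[(Σ tᵢ·10^(Lᵢ/10))/T], T = 80 min.
Σ tᵢ·10^(Lᵢ/10) = 40·10^(59.4/10) + 10·10^(56.2/10) + 30·10^(75.5/10) = 1.103e+09.
L_eq = 10·log₁₀(1.103e+09/80) = 71.40 dB(A).

71.4 dB(A)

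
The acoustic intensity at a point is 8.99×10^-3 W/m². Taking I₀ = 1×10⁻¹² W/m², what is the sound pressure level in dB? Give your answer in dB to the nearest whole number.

100 dB

Dividing by I₀ shifts the exponent by 12: I/I₀ = 8.99×10^9.
L = 10·(0.9538 + 9) = 99.54 dB.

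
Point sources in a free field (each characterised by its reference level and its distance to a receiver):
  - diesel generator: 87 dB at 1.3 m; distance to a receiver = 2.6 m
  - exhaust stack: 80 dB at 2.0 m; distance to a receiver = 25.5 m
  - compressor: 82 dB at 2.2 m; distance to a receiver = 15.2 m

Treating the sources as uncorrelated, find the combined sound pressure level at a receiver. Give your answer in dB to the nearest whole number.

81 dB

First find each source's level at the receiver (point-source: −20·log₁₀(r/r_ref)), then combine on an intensity basis.
diesel generator: 87 − 20·log₁₀(2.6/1.3) = 87 − 6.02 = 80.98 dB.
exhaust stack: 80 − 20·log₁₀(25.5/2.0) = 80 − 22.11 = 57.89 dB.
compressor: 82 − 20·log₁₀(15.2/2.2) = 82 − 16.79 = 65.21 dB.
Σ 10^(L/10) = 1.292e+08 → L_total = 10·log₁₀(1.292e+08) = 81.11 dB.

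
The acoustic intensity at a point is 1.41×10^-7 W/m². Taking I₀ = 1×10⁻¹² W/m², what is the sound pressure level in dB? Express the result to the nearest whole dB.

51 dB

I/I₀ = 1.41×10^-7/10⁻¹² = 1.41×10^5, and L = 10·log₁₀(I/I₀).
L = 10·(0.1492 + 5) = 51.49 dB.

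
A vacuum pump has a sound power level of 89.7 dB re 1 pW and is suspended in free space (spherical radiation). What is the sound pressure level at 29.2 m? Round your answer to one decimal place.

49.4 dB

L_p = L_w − 10·log₁₀(4π·r²) with r = 29.2 m.
4π·r² = 1.071e+04 m², 10·log₁₀ of that is 40.300 dB.
L_p = 89.7 − 40.300 = 49.40 dB.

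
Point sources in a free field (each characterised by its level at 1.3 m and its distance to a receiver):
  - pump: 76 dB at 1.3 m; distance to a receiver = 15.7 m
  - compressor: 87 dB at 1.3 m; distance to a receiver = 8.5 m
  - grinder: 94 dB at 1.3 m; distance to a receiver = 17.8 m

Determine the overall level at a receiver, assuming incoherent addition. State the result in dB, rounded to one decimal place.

Apply inverse-square spreading to bring every level to the receiver, then sum 10^(L/10).
pump: 76 − 20·log₁₀(15.7/1.3) = 76 − 21.64 = 54.36 dB.
compressor: 87 − 20·log₁₀(8.5/1.3) = 87 − 16.31 = 70.69 dB.
grinder: 94 − 20·log₁₀(17.8/1.3) = 94 − 22.73 = 71.27 dB.
Σ 10^(L/10) = 2.539e+07 → L_total = 10·log₁₀(2.539e+07) = 74.05 dB.

74.0 dB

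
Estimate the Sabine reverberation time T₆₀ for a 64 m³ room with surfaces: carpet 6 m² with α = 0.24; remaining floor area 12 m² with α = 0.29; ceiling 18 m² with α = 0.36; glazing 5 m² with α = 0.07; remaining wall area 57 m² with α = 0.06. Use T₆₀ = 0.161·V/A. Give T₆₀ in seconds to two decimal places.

0.68 s

A = Σ Sᵢαᵢ = 6·0.24 + 12·0.29 + 18·0.36 + 5·0.07 + 57·0.06 = 15.17 m².
T₆₀ = 0.161 × 64 / 15.17 = 0.679 s.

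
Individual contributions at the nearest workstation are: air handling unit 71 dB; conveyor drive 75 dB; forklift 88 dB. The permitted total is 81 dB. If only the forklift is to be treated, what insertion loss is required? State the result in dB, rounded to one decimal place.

8.9 dB

Fixed contribution from the other sources: Σ 10^(L/10) = 10^(71/10) + 10^(75/10) = 4.421e+07 (76.46 dB).
The limit corresponds to 10^(81/10) = 1.259e+08; subtracting the fixed part leaves 8.168e+07 for the forklift, i.e. 79.12 dB.
So the forklift must be reduced from 88 to 79.12 dB: IL = 8.88 dB.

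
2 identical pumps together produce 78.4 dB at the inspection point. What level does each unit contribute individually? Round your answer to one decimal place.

75.4 dB

For N identical incoherent sources L_total = L₁ + 10·log₁₀ N, so L₁ = 78.4 − 10·log₁₀(2) = 78.4 − 3.010.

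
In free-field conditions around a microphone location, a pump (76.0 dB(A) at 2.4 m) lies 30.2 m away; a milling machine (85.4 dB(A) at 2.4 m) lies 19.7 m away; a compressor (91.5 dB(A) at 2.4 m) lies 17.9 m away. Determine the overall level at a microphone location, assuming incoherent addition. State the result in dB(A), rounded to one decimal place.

74.9 dB(A)

First find each source's level at the receiver (point-source: −20·log₁₀(r/r_ref)), then combine on an intensity basis.
pump: 76.0 − 20·log₁₀(30.2/2.4) = 76.0 − 22.00 = 54.00 dB(A).
milling machine: 85.4 − 20·log₁₀(19.7/2.4) = 85.4 − 18.29 = 67.11 dB(A).
compressor: 91.5 − 20·log₁₀(17.9/2.4) = 91.5 − 17.45 = 74.05 dB(A).
Σ 10^(L/10) = 3.079e+07 → L_total = 10·log₁₀(3.079e+07) = 74.88 dB(A).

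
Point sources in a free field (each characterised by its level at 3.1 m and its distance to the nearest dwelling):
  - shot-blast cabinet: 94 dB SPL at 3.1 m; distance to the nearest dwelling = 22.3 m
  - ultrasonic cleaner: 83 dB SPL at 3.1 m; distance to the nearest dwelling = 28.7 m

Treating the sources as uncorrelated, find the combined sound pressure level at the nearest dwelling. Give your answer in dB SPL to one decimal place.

First find each source's level at the receiver (point-source: −20·log₁₀(r/r_ref)), then combine on an intensity basis.
shot-blast cabinet: 94 − 20·log₁₀(22.3/3.1) = 94 − 17.14 = 76.86 dB SPL.
ultrasonic cleaner: 83 − 20·log₁₀(28.7/3.1) = 83 − 19.33 = 63.67 dB SPL.
Σ 10^(L/10) = 5.087e+07 → L_total = 10·log₁₀(5.087e+07) = 77.06 dB SPL.

77.1 dB SPL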